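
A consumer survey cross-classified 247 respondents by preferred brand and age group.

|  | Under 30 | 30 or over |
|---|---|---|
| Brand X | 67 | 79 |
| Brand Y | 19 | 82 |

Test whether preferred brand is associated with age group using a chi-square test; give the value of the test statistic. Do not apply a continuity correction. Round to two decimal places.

19.29

Row totals: 146, 101. Column totals: 86, 161. Grand total N = 247.
Expected counts (row total × column total / N):
  Brand X, Under 30: 146×86/247 = 50.834
  Brand X, 30 or over: 146×161/247 = 95.166
  Brand Y, Under 30: 101×86/247 = 35.166
  Brand Y, 30 or over: 101×161/247 = 65.834
Contributions (O − E)²/E:
  (67 − 50.834)²/50.834 = 5.1410
  (79 − 95.166)²/95.166 = 2.7461
  (19 − 35.166)²/35.166 = 7.4316
  (82 − 65.834)²/65.834 = 3.9697
χ² = 5.1410 + 2.7461 + 7.4316 + 3.9697 = 19.29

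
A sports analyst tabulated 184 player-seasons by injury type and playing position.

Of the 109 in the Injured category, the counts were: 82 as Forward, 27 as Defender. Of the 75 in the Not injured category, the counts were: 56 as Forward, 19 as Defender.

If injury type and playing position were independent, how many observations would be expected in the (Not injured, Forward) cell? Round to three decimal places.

56.250

Row total (Not injured) = 75; column total (Forward) = 138; grand total N = 184.
Expected count = (row total × column total) / N = 75 × 138 / 184 = 56.250.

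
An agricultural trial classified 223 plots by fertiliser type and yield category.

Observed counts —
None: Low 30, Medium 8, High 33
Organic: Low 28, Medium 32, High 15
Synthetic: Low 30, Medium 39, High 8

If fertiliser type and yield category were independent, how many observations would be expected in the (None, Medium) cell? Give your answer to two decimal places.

Row total (None) = 71; column total (Medium) = 79; grand total N = 223.
Expected count = (row total × column total) / N = 71 × 79 / 223 = 25.15.

25.15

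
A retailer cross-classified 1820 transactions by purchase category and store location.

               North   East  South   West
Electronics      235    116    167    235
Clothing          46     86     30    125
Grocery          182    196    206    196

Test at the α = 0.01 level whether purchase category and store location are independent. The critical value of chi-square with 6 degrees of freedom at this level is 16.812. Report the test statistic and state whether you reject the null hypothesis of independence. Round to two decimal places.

95.61; reject H₀

Row totals: 753, 287, 780. Column totals: 463, 398, 403, 556. Grand total N = 1820.
Expected counts (row total × column total / N):
  Electronics, North: 753×463/1820 = 191.560
  Electronics, East: 753×398/1820 = 164.667
  Electronics, South: 753×403/1820 = 166.736
  Electronics, West: 753×556/1820 = 230.037
  Clothing, North: 287×463/1820 = 73.012
  Clothing, East: 287×398/1820 = 62.762
  Clothing, South: 287×403/1820 = 63.550
  Clothing, West: 287×556/1820 = 87.677
  Grocery, North: 780×463/1820 = 198.429
  Grocery, East: 780×398/1820 = 170.571
  Grocery, South: 780×403/1820 = 172.714
  Grocery, West: 780×556/1820 = 238.286
Contributions (O − E)²/E:
  (235 − 191.560)²/191.560 = 9.8509
  (116 − 164.667)²/164.667 = 14.3834
  (167 − 166.736)²/166.736 = 0.0004
  (235 − 230.037)²/230.037 = 0.1071
  (46 − 73.012)²/73.012 = 9.9935
  (86 − 62.762)²/62.762 = 8.6040
  (30 − 63.550)²/63.550 = 17.7121
  (125 − 87.677)²/87.677 = 15.8879
  (182 − 198.429)²/198.429 = 1.3602
  (196 − 170.571)²/170.571 = 3.7910
  (206 − 172.714)²/172.714 = 6.4150
  (196 − 238.286)²/238.286 = 7.5040
χ² = 9.8509 + 14.3834 + 0.0004 + 0.1071 + 9.9935 + 8.6040 + 17.7121 + 15.8879 + 1.3602 + 3.7910 + 6.4150 + 7.5040 = 95.61
df = (3−1)(4−1) = 6. Since 95.61 > 16.812, reject the null hypothesis of independence at α = 0.01.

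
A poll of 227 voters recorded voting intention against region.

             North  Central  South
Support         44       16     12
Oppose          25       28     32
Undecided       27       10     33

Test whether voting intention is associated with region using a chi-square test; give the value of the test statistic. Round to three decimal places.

25.593

Row totals: 72, 85, 70. Column totals: 96, 54, 77. Grand total N = 227.
Expected counts (row total × column total / N):
  Support, North: 72×96/227 = 30.4493
  Support, Central: 72×54/227 = 17.1278
  Support, South: 72×77/227 = 24.4229
  Oppose, North: 85×96/227 = 35.9471
  Oppose, Central: 85×54/227 = 20.2203
  Oppose, South: 85×77/227 = 28.8326
  Undecided, North: 70×96/227 = 29.6035
  Undecided, Central: 70×54/227 = 16.6520
  Undecided, South: 70×77/227 = 23.7445
Contributions (O − E)²/E:
  (44 − 30.4493)²/30.4493 = 6.0304
  (16 − 17.1278)²/17.1278 = 0.0743
  (12 − 24.4229)²/24.4229 = 6.3190
  (25 − 35.9471)²/35.9471 = 3.3338
  (28 − 20.2203)²/20.2203 = 2.9932
  (32 − 28.8326)²/28.8326 = 0.3480
  (27 − 29.6035)²/29.6035 = 0.2290
  (10 − 16.6520)²/16.6520 = 2.6573
  (33 − 23.7445)²/23.7445 = 3.6078
χ² = 6.0304 + 0.0743 + 6.3190 + 3.3338 + 2.9932 + 0.3480 + 0.2290 + 2.6573 + 3.6078 = 25.593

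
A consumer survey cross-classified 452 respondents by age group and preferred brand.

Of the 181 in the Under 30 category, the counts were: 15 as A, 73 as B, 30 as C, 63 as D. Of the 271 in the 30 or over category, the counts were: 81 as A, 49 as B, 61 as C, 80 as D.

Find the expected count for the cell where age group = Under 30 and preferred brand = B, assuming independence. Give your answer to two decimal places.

Row total (Under 30) = 181; column total (B) = 122; grand total N = 452.
Expected count = (row total × column total) / N = 181 × 122 / 452 = 48.85.

48.85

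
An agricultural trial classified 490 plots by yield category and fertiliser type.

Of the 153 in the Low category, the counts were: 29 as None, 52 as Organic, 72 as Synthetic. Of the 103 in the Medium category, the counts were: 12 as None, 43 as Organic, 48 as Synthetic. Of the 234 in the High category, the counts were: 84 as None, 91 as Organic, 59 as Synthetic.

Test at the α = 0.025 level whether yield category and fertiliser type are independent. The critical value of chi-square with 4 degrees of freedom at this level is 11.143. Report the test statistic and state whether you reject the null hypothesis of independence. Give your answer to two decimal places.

37.02; reject H₀

Row totals: 153, 103, 234. Column totals: 125, 186, 179. Grand total N = 490.
Expected counts (row total × column total / N):
  Low, None: 153×125/490 = 39.031
  Low, Organic: 153×186/490 = 58.078
  Low, Synthetic: 153×179/490 = 55.892
  Medium, None: 103×125/490 = 26.276
  Medium, Organic: 103×186/490 = 39.098
  Medium, Synthetic: 103×179/490 = 37.627
  High, None: 234×125/490 = 59.694
  High, Organic: 234×186/490 = 88.824
  High, Synthetic: 234×179/490 = 85.482
Contributions (O − E)²/E:
  (29 − 39.031)²/39.031 = 2.5780
  (52 − 58.078)²/58.078 = 0.6361
  (72 − 55.892)²/55.892 = 4.6423
  (12 − 26.276)²/26.276 = 7.7563
  (43 − 39.098)²/39.098 = 0.3894
  (48 − 37.627)²/37.627 = 2.8596
  (84 − 59.694)²/59.694 = 9.8968
  (91 − 88.824)²/88.824 = 0.0533
  (59 − 85.482)²/85.482 = 8.2040
χ² = 2.5780 + 0.6361 + 4.6423 + 7.7563 + 0.3894 + 2.8596 + 9.8968 + 0.0533 + 8.2040 = 37.02
df = (3−1)(3−1) = 4. Since 37.02 > 11.143, reject the null hypothesis of independence at α = 0.025.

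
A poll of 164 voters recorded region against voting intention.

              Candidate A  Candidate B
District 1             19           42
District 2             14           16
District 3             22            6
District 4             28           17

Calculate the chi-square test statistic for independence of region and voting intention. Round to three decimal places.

Row totals: 61, 30, 28, 45. Column totals: 83, 81. Grand total N = 164.
Expected counts (row total × column total / N):
  District 1, Candidate A: 61×83/164 = 30.8720
  District 1, Candidate B: 61×81/164 = 30.1280
  District 2, Candidate A: 30×83/164 = 15.1829
  District 2, Candidate B: 30×81/164 = 14.8171
  District 3, Candidate A: 28×83/164 = 14.1707
  District 3, Candidate B: 28×81/164 = 13.8293
  District 4, Candidate A: 45×83/164 = 22.7744
  District 4, Candidate B: 45×81/164 = 22.2256
Contributions (O − E)²/E:
  (19 − 30.8720)²/30.8720 = 4.5654
  (42 − 30.1280)²/30.1280 = 4.6782
  (14 − 15.1829)²/15.1829 = 0.0922
  (16 − 14.8171)²/14.8171 = 0.0944
  (22 − 14.1707)²/14.1707 = 4.3257
  (6 − 13.8293)²/13.8293 = 4.4325
  (28 − 22.7744)²/22.7744 = 1.1990
  (17 − 22.2256)²/22.2256 = 1.2286
χ² = 4.5654 + 4.6782 + 0.0922 + 0.0944 + 4.3257 + 4.4325 + 1.1990 + 1.2286 = 20.616

20.616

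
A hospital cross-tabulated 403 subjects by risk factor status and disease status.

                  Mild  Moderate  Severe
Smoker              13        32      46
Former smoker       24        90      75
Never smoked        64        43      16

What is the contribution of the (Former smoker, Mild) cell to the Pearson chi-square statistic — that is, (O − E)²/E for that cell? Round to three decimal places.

11.528

Row total (Former smoker) = 189; column total (Mild) = 101; N = 403.
Expected count E = 189 × 101 / 403 = 47.3672.
Contribution = (O − E)²/E = (24 − 47.3672)² / 47.3672 = 11.528.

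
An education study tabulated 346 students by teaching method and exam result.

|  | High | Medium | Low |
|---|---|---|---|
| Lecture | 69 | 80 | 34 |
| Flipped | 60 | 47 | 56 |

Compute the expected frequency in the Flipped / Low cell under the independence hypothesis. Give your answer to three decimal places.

Row total (Flipped) = 163; column total (Low) = 90; grand total N = 346.
Expected count = (row total × column total) / N = 163 × 90 / 346 = 42.399.

42.399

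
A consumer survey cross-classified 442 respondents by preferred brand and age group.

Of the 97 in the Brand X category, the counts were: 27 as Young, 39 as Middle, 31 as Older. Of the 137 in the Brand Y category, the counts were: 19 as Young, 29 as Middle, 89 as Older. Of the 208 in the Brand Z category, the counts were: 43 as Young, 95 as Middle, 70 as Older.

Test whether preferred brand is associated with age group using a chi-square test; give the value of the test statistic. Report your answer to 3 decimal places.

Row totals: 97, 137, 208. Column totals: 89, 163, 190. Grand total N = 442.
Expected counts (row total × column total / N):
  Brand X, Young: 97×89/442 = 19.5317
  Brand X, Middle: 97×163/442 = 35.7715
  Brand X, Older: 97×190/442 = 41.6968
  Brand Y, Young: 137×89/442 = 27.5860
  Brand Y, Middle: 137×163/442 = 50.5226
  Brand Y, Older: 137×190/442 = 58.8914
  Brand Z, Young: 208×89/442 = 41.8824
  Brand Z, Middle: 208×163/442 = 76.7059
  Brand Z, Older: 208×190/442 = 89.4118
Contributions (O − E)²/E:
  (27 − 19.5317)²/19.5317 = 2.8556
  (39 − 35.7715)²/35.7715 = 0.2914
  (31 − 41.6968)²/41.6968 = 2.7441
  (19 − 27.5860)²/27.5860 = 2.6723
  (29 − 50.5226)²/50.5226 = 9.1686
  (89 − 58.8914)²/58.8914 = 15.3932
  (43 − 41.8824)²/41.8824 = 0.0298
  (95 − 76.7059)²/76.7059 = 4.3631
  (70 − 89.4118)²/89.4118 = 4.2144
χ² = 2.8556 + 0.2914 + 2.7441 + 2.6723 + 9.1686 + 15.3932 + 0.0298 + 4.3631 + 4.2144 = 41.733

41.733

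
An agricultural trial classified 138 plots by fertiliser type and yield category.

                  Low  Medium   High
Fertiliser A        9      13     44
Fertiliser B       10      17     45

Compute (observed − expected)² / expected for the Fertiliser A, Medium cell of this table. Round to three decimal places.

Row total (Fertiliser A) = 66; column total (Medium) = 30; N = 138.
Expected count E = 66 × 30 / 138 = 14.3478.
Contribution = (O − E)²/E = (13 − 14.3478)² / 14.3478 = 0.127.

0.127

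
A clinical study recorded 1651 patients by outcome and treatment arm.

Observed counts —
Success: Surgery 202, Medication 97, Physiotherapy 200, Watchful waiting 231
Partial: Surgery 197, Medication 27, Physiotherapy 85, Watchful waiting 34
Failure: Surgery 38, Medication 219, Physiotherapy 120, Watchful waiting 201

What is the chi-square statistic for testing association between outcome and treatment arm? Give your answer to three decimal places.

398.122

Row totals: 730, 343, 578. Column totals: 437, 343, 405, 466. Grand total N = 1651.
Expected counts (row total × column total / N):
  Success, Surgery: 730×437/1651 = 193.2223
  Success, Medication: 730×343/1651 = 151.6596
  Success, Physiotherapy: 730×405/1651 = 179.0733
  Success, Watchful waiting: 730×466/1651 = 206.0448
  Partial, Surgery: 343×437/1651 = 90.7880
  Partial, Medication: 343×343/1651 = 71.2592
  Partial, Physiotherapy: 343×405/1651 = 84.1399
  Partial, Watchful waiting: 343×466/1651 = 96.8128
  Failure, Surgery: 578×437/1651 = 152.9897
  Failure, Medication: 578×343/1651 = 120.0812
  Failure, Physiotherapy: 578×405/1651 = 141.7868
  Failure, Watchful waiting: 578×466/1651 = 163.1423
Contributions (O − E)²/E:
  (202 − 193.2223)²/193.2223 = 0.3988
  (97 − 151.6596)²/151.6596 = 19.6999
  (200 − 179.0733)²/179.0733 = 2.4455
  (231 − 206.0448)²/206.0448 = 3.0225
  (197 − 90.7880)²/90.7880 = 124.2564
  (27 − 71.2592)²/71.2592 = 27.4895
  (85 − 84.1399)²/84.1399 = 0.0088
  (34 − 96.8128)²/96.8128 = 40.7534
  (38 − 152.9897)²/152.9897 = 86.4282
  (219 − 120.0812)²/120.0812 = 81.4859
  (120 − 141.7868)²/141.7868 = 3.3477
  (201 − 163.1423)²/163.1423 = 8.7850
χ² = 0.3988 + 19.6999 + 2.4455 + 3.0225 + 124.2564 + 27.4895 + 0.0088 + 40.7534 + 86.4282 + 81.4859 + 3.3477 + 8.7850 = 398.122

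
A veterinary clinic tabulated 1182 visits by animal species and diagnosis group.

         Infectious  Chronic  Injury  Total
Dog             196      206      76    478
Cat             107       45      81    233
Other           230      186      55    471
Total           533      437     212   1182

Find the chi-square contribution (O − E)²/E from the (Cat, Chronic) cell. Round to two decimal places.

Row total (Cat) = 233; column total (Chronic) = 437; N = 1182.
Expected count E = 233 × 437 / 1182 = 86.143.
Contribution = (O − E)²/E = (45 − 86.143)² / 86.143 = 19.65.

19.65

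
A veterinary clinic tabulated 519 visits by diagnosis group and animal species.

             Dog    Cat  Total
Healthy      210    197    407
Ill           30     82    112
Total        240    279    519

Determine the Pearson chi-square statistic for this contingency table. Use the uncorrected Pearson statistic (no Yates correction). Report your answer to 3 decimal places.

Grand total N = 519.
Expected counts (row total × column total / N):
  Healthy, Dog: 407×240/519 = 188.2081
  Healthy, Cat: 407×279/519 = 218.7919
  Ill, Dog: 112×240/519 = 51.7919
  Ill, Cat: 112×279/519 = 60.2081
Contributions (O − E)²/E:
  (210 − 188.2081)²/188.2081 = 2.5232
  (197 − 218.7919)²/218.7919 = 2.1705
  (30 − 51.7919)²/51.7919 = 9.1691
  (82 − 60.2081)²/60.2081 = 7.8874
χ² = 2.5232 + 2.1705 + 9.1691 + 7.8874 = 21.750

21.750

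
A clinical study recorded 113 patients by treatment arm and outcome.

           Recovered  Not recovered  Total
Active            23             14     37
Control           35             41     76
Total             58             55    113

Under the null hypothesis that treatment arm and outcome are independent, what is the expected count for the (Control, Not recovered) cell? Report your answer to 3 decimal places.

Row total (Control) = 76; column total (Not recovered) = 55; grand total N = 113.
Expected count = (row total × column total) / N = 76 × 55 / 113 = 36.991.

36.991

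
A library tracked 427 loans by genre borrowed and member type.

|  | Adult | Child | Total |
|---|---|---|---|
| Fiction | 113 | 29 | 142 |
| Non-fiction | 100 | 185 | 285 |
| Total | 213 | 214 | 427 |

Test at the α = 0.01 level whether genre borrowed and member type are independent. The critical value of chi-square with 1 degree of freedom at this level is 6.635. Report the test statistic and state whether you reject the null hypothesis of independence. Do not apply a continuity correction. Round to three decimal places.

Grand total N = 427.
Expected counts (row total × column total / N):
  Fiction, Adult: 142×213/427 = 70.8337
  Fiction, Child: 142×214/427 = 71.1663
  Non-fiction, Adult: 285×213/427 = 142.1663
  Non-fiction, Child: 285×214/427 = 142.8337
Contributions (O − E)²/E:
  (113 − 70.8337)²/70.8337 = 25.1010
  (29 − 71.1663)²/71.1663 = 24.9837
  (100 − 142.1663)²/142.1663 = 12.5065
  (185 − 142.8337)²/142.8337 = 12.4480
χ² = 25.1010 + 24.9837 + 12.5065 + 12.4480 = 75.039
df = (2−1)(2−1) = 1. Since 75.039 > 6.635, reject the null hypothesis of independence at α = 0.01.

75.039; reject H₀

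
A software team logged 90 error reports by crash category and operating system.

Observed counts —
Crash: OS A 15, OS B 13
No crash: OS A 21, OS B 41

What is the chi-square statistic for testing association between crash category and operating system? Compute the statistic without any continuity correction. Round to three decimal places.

3.119

Row totals: 28, 62. Column totals: 36, 54. Grand total N = 90.
Expected counts (row total × column total / N):
  Crash, OS A: 28×36/90 = 11.2000
  Crash, OS B: 28×54/90 = 16.8000
  No crash, OS A: 62×36/90 = 24.8000
  No crash, OS B: 62×54/90 = 37.2000
Contributions (O − E)²/E:
  (15 − 11.2000)²/11.2000 = 1.2893
  (13 − 16.8000)²/16.8000 = 0.8595
  (21 − 24.8000)²/24.8000 = 0.5823
  (41 − 37.2000)²/37.2000 = 0.3882
χ² = 1.2893 + 0.8595 + 0.5823 + 0.3882 = 3.119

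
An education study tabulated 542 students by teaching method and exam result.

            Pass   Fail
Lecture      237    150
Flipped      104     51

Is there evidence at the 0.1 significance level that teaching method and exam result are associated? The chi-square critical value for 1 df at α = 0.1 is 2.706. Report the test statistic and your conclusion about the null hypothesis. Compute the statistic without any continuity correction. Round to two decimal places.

Row totals: 387, 155. Column totals: 341, 201. Grand total N = 542.
Expected counts (row total × column total / N):
  Lecture, Pass: 387×341/542 = 243.482
  Lecture, Fail: 387×201/542 = 143.518
  Flipped, Pass: 155×341/542 = 97.518
  Flipped, Fail: 155×201/542 = 57.482
Contributions (O − E)²/E:
  (237 − 243.482)²/243.482 = 0.1726
  (150 − 143.518)²/143.518 = 0.2928
  (104 − 97.518)²/97.518 = 0.4309
  (51 − 57.482)²/57.482 = 0.7309
χ² = 0.1726 + 0.2928 + 0.4309 + 0.7309 = 1.63
df = (2−1)(2−1) = 1. Since 1.63 < 2.706, fail to reject the null hypothesis of independence at α = 0.1.

1.63; fail to reject H₀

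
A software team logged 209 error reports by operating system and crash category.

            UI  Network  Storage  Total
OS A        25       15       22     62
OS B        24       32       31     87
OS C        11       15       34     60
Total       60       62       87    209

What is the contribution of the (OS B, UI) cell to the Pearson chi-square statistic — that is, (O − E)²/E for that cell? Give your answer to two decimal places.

Row total (OS B) = 87; column total (UI) = 60; N = 209.
Expected count E = 87 × 60 / 209 = 24.976.
Contribution = (O − E)²/E = (24 − 24.976)² / 24.976 = 0.04.

0.04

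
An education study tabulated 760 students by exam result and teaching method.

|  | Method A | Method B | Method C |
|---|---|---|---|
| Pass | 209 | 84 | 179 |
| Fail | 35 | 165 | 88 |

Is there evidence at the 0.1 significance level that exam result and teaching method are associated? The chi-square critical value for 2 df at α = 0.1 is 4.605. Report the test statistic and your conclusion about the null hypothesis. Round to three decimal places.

Row totals: 472, 288. Column totals: 244, 249, 267. Grand total N = 760.
Expected counts (row total × column total / N):
  Pass, Method A: 472×244/760 = 151.5368
  Pass, Method B: 472×249/760 = 154.6421
  Pass, Method C: 472×267/760 = 165.8211
  Fail, Method A: 288×244/760 = 92.4632
  Fail, Method B: 288×249/760 = 94.3579
  Fail, Method C: 288×267/760 = 101.1789
Contributions (O − E)²/E:
  (209 − 151.5368)²/151.5368 = 21.7902
  (84 − 154.6421)²/154.6421 = 32.2700
  (179 − 165.8211)²/165.8211 = 1.0474
  (35 − 92.4632)²/92.4632 = 35.7117
  (165 − 94.3579)²/94.3579 = 52.8870
  (88 − 101.1789)²/101.1789 = 1.7166
χ² = 21.7902 + 32.2700 + 1.0474 + 35.7117 + 52.8870 + 1.7166 = 145.423
df = (2−1)(3−1) = 2. Since 145.423 > 4.605, reject the null hypothesis of independence at α = 0.1.

145.423; reject H₀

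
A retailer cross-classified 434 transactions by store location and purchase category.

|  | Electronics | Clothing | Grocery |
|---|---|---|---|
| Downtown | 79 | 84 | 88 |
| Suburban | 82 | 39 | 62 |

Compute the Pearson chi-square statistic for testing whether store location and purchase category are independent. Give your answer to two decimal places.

Row totals: 251, 183. Column totals: 161, 123, 150. Grand total N = 434.
Expected counts (row total × column total / N):
  Downtown, Electronics: 251×161/434 = 93.113
  Downtown, Clothing: 251×123/434 = 71.136
  Downtown, Grocery: 251×150/434 = 86.751
  Suburban, Electronics: 183×161/434 = 67.887
  Suburban, Clothing: 183×123/434 = 51.864
  Suburban, Grocery: 183×150/434 = 63.249
Contributions (O − E)²/E:
  (79 − 93.113)²/93.113 = 2.1391
  (84 − 71.136)²/71.136 = 2.3263
  (88 − 86.751)²/86.751 = 0.0180
  (82 − 67.887)²/67.887 = 2.9339
  (39 − 51.864)²/51.864 = 3.1907
  (62 − 63.249)²/63.249 = 0.0247
χ² = 2.1391 + 2.3263 + 0.0180 + 2.9339 + 3.1907 + 0.0247 = 10.63

10.63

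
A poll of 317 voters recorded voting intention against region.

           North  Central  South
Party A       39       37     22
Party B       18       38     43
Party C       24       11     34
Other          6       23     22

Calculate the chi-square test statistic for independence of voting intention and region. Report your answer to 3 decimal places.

Row totals: 98, 99, 69, 51. Column totals: 87, 109, 121. Grand total N = 317.
Expected counts (row total × column total / N):
  Party A, North: 98×87/317 = 26.8959
  Party A, Central: 98×109/317 = 33.6972
  Party A, South: 98×121/317 = 37.4069
  Party B, North: 99×87/317 = 27.1703
  Party B, Central: 99×109/317 = 34.0410
  Party B, South: 99×121/317 = 37.7886
  Party C, North: 69×87/317 = 18.9369
  Party C, Central: 69×109/317 = 23.7256
  Party C, South: 69×121/317 = 26.3375
  Other, North: 51×87/317 = 13.9968
  Other, Central: 51×109/317 = 17.5363
  Other, South: 51×121/317 = 19.4669
Contributions (O − E)²/E:
  (39 − 26.8959)²/26.8959 = 5.4473
  (37 − 33.6972)²/33.6972 = 0.3237
  (22 − 37.4069)²/37.4069 = 6.3457
  (18 − 27.1703)²/27.1703 = 3.0951
  (38 − 34.0410)²/34.0410 = 0.4604
  (43 − 37.7886)²/37.7886 = 0.7187
  (24 − 18.9369)²/18.9369 = 1.3537
  (11 − 23.7256)²/23.7256 = 6.8256
  (34 − 26.3375)²/26.3375 = 2.2293
  (6 − 13.9968)²/13.9968 = 4.5688
  (23 − 17.5363)²/17.5363 = 1.7023
  (22 − 19.4669)²/19.4669 = 0.3296
χ² = 5.4473 + 0.3237 + 6.3457 + 3.0951 + 0.4604 + 0.7187 + 1.3537 + 6.8256 + 2.2293 + 4.5688 + 1.7023 + 0.3296 = 33.400

33.400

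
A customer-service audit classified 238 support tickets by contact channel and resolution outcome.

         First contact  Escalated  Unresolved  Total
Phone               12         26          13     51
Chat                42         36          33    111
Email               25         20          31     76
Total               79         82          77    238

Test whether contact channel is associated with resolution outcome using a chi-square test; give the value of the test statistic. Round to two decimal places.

Grand total N = 238.
Expected counts (row total × column total / N):
  Phone, First contact: 51×79/238 = 16.9286
  Phone, Escalated: 51×82/238 = 17.5714
  Phone, Unresolved: 51×77/238 = 16.5000
  Chat, First contact: 111×79/238 = 36.8445
  Chat, Escalated: 111×82/238 = 38.2437
  Chat, Unresolved: 111×77/238 = 35.9118
  Email, First contact: 76×79/238 = 25.2269
  Email, Escalated: 76×82/238 = 26.1849
  Email, Unresolved: 76×77/238 = 24.5882
Contributions (O − E)²/E:
  (12 − 16.9286)²/16.9286 = 1.4349
  (26 − 17.5714)²/17.5714 = 4.0430
  (13 − 16.5000)²/16.5000 = 0.7424
  (42 − 36.8445)²/36.8445 = 0.7214
  (36 − 38.2437)²/38.2437 = 0.1316
  (33 − 35.9118)²/35.9118 = 0.2361
  (25 − 25.2269)²/25.2269 = 0.0020
  (20 − 26.1849)²/26.1849 = 1.4609
  (31 − 24.5882)²/24.5882 = 1.6720
χ² = 1.4349 + 4.0430 + 0.7424 + 0.7214 + 0.1316 + 0.2361 + 0.0020 + 1.4609 + 1.6720 = 10.44

10.44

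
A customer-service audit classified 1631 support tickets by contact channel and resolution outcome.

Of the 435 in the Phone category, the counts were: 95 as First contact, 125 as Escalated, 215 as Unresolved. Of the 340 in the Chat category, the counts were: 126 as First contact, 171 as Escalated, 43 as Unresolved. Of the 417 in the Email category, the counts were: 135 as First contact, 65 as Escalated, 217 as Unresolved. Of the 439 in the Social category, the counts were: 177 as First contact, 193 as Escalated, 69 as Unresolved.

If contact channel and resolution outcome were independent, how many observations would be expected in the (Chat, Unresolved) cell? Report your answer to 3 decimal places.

Row total (Chat) = 340; column total (Unresolved) = 544; grand total N = 1631.
Expected count = (row total × column total) / N = 340 × 544 / 1631 = 113.403.

113.403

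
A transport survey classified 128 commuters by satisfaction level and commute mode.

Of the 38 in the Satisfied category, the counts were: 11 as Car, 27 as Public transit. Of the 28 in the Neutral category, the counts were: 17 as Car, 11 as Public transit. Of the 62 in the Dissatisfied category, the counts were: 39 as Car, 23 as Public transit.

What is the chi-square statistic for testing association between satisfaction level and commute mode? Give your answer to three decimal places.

Row totals: 38, 28, 62. Column totals: 67, 61. Grand total N = 128.
Expected counts (row total × column total / N):
  Satisfied, Car: 38×67/128 = 19.8906
  Satisfied, Public transit: 38×61/128 = 18.1094
  Neutral, Car: 28×67/128 = 14.6562
  Neutral, Public transit: 28×61/128 = 13.3438
  Dissatisfied, Car: 62×67/128 = 32.4531
  Dissatisfied, Public transit: 62×61/128 = 29.5469
Contributions (O − E)²/E:
  (11 − 19.8906)²/19.8906 = 3.9739
  (27 − 18.1094)²/18.1094 = 4.3647
  (17 − 14.6562)²/14.6562 = 0.3748
  (11 − 13.3438)²/13.3438 = 0.4117
  (39 − 32.4531)²/32.4531 = 1.3207
  (23 − 29.5469)²/29.5469 = 1.4506
χ² = 3.9739 + 4.3647 + 0.3748 + 0.4117 + 1.3207 + 1.4506 = 11.896

11.896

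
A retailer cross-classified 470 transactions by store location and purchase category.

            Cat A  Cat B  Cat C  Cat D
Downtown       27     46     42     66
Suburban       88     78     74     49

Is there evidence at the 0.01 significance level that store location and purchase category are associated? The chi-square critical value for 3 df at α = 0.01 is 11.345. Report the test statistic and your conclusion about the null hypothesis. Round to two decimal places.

Row totals: 181, 289. Column totals: 115, 124, 116, 115. Grand total N = 470.
Expected counts (row total × column total / N):
  Downtown, Cat A: 181×115/470 = 44.287
  Downtown, Cat B: 181×124/470 = 47.753
  Downtown, Cat C: 181×116/470 = 44.672
  Downtown, Cat D: 181×115/470 = 44.287
  Suburban, Cat A: 289×115/470 = 70.713
  Suburban, Cat B: 289×124/470 = 76.247
  Suburban, Cat C: 289×116/470 = 71.328
  Suburban, Cat D: 289×115/470 = 70.713
Contributions (O − E)²/E:
  (27 − 44.287)²/44.287 = 6.7478
  (46 − 47.753)²/47.753 = 0.0644
  (42 − 44.672)²/44.672 = 0.1598
  (66 − 44.287)²/44.287 = 10.6454
  (88 − 70.713)²/70.713 = 4.2261
  (78 − 76.247)²/76.247 = 0.0403
  (74 − 71.328)²/71.328 = 0.1001
  (49 − 70.713)²/70.713 = 6.6672
χ² = 6.7478 + 0.0644 + 0.1598 + 10.6454 + 4.2261 + 0.0403 + 0.1001 + 6.6672 = 28.65
df = (2−1)(4−1) = 3. Since 28.65 > 11.345, reject the null hypothesis of independence at α = 0.01.

28.65; reject H₀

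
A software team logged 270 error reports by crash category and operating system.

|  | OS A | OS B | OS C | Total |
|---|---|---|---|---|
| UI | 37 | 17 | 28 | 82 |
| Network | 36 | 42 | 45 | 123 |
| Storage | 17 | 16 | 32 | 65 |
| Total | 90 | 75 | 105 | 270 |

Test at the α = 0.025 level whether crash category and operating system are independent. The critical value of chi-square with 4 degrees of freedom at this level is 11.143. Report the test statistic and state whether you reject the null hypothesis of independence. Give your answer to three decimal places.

10.959; fail to reject H₀

Grand total N = 270.
Expected counts (row total × column total / N):
  UI, OS A: 82×90/270 = 27.3333
  UI, OS B: 82×75/270 = 22.7778
  UI, OS C: 82×105/270 = 31.8889
  Network, OS A: 123×90/270 = 41.0000
  Network, OS B: 123×75/270 = 34.1667
  Network, OS C: 123×105/270 = 47.8333
  Storage, OS A: 65×90/270 = 21.6667
  Storage, OS B: 65×75/270 = 18.0556
  Storage, OS C: 65×105/270 = 25.2778
Contributions (O − E)²/E:
  (37 − 27.3333)²/27.3333 = 3.4187
  (17 − 22.7778)²/22.7778 = 1.4656
  (28 − 31.8889)²/31.8889 = 0.4743
  (36 − 41.0000)²/41.0000 = 0.6098
  (42 − 34.1667)²/34.1667 = 1.7959
  (45 − 47.8333)²/47.8333 = 0.1678
  (17 − 21.6667)²/21.6667 = 1.0051
  (16 − 18.0556)²/18.0556 = 0.2340
  (32 − 25.2778)²/25.2778 = 1.7877
χ² = 3.4187 + 1.4656 + 0.4743 + 0.6098 + 1.7959 + 0.1678 + 1.0051 + 0.2340 + 1.7877 = 10.959
df = (3−1)(3−1) = 4. Since 10.959 < 11.143, fail to reject the null hypothesis of independence at α = 0.025.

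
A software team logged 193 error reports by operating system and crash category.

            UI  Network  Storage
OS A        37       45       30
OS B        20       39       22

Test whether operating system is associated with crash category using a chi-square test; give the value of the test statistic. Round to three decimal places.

Row totals: 112, 81. Column totals: 57, 84, 52. Grand total N = 193.
Expected counts (row total × column total / N):
  OS A, UI: 112×57/193 = 33.0777
  OS A, Network: 112×84/193 = 48.7461
  OS A, Storage: 112×52/193 = 30.1762
  OS B, UI: 81×57/193 = 23.9223
  OS B, Network: 81×84/193 = 35.2539
  OS B, Storage: 81×52/193 = 21.8238
Contributions (O − E)²/E:
  (37 − 33.0777)²/33.0777 = 0.4651
  (45 − 48.7461)²/48.7461 = 0.2879
  (30 − 30.1762)²/30.1762 = 0.0010
  (20 − 23.9223)²/23.9223 = 0.6431
  (39 − 35.2539)²/35.2539 = 0.3981
  (22 − 21.8238)²/21.8238 = 0.0014
χ² = 0.4651 + 0.2879 + 0.0010 + 0.6431 + 0.3981 + 0.0014 = 1.797

1.797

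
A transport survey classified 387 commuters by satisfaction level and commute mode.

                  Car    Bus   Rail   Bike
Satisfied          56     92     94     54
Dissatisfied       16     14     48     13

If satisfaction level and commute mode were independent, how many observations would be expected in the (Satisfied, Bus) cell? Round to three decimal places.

81.075

Row total (Satisfied) = 296; column total (Bus) = 106; grand total N = 387.
Expected count = (row total × column total) / N = 296 × 106 / 387 = 81.075.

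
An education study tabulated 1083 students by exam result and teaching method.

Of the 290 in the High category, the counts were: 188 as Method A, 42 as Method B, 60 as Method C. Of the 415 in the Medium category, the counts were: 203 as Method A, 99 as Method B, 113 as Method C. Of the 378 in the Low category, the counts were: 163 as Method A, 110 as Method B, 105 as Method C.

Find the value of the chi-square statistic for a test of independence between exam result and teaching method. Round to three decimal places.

Row totals: 290, 415, 378. Column totals: 554, 251, 278. Grand total N = 1083.
Expected counts (row total × column total / N):
  High, Method A: 290×554/1083 = 148.3472
  High, Method B: 290×251/1083 = 67.2114
  High, Method C: 290×278/1083 = 74.4414
  Medium, Method A: 415×554/1083 = 212.2899
  Medium, Method B: 415×251/1083 = 96.1819
  Medium, Method C: 415×278/1083 = 106.5282
  Low, Method A: 378×554/1083 = 193.3629
  Low, Method B: 378×251/1083 = 87.6066
  Low, Method C: 378×278/1083 = 97.0305
Contributions (O − E)²/E:
  (188 − 148.3472)²/148.3472 = 10.5991
  (42 − 67.2114)²/67.2114 = 9.4569
  (60 − 74.4414)²/74.4414 = 2.8016
  (203 − 212.2899)²/212.2899 = 0.4065
  (99 − 96.1819)²/96.1819 = 0.0826
  (113 − 106.5282)²/106.5282 = 0.3932
  (163 − 193.3629)²/193.3629 = 4.7677
  (110 − 87.6066)²/87.6066 = 5.7240
  (105 − 97.0305)²/97.0305 = 0.6546
χ² = 10.5991 + 9.4569 + 2.8016 + 0.4065 + 0.0826 + 0.3932 + 4.7677 + 5.7240 + 0.6546 = 34.886

34.886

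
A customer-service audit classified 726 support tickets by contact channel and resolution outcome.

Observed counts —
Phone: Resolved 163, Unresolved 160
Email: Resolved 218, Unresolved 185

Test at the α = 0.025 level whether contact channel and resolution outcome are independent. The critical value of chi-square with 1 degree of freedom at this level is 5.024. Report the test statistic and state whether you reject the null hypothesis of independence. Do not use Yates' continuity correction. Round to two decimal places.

0.95; fail to reject H₀

Row totals: 323, 403. Column totals: 381, 345. Grand total N = 726.
Expected counts (row total × column total / N):
  Phone, Resolved: 323×381/726 = 169.508
  Phone, Unresolved: 323×345/726 = 153.492
  Email, Resolved: 403×381/726 = 211.492
  Email, Unresolved: 403×345/726 = 191.508
Contributions (O − E)²/E:
  (163 − 169.508)²/169.508 = 0.2499
  (160 − 153.492)²/153.492 = 0.2759
  (218 − 211.492)²/211.492 = 0.2003
  (185 − 191.508)²/191.508 = 0.2212
χ² = 0.2499 + 0.2759 + 0.2003 + 0.2212 = 0.95
df = (2−1)(2−1) = 1. Since 0.95 < 5.024, fail to reject the null hypothesis of independence at α = 0.025.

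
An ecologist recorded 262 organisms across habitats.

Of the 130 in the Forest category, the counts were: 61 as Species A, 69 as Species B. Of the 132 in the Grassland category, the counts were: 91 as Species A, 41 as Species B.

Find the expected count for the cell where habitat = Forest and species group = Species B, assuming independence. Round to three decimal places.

Row total (Forest) = 130; column total (Species B) = 110; grand total N = 262.
Expected count = (row total × column total) / N = 130 × 110 / 262 = 54.580.

54.580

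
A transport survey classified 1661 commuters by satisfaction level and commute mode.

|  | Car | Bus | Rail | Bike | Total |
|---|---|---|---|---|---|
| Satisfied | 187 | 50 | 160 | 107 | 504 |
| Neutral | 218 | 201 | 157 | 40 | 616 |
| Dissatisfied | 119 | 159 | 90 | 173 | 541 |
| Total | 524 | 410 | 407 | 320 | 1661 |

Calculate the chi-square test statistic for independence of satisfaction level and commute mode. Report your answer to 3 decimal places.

211.817

Grand total N = 1661.
Expected counts (row total × column total / N):
  Satisfied, Car: 504×524/1661 = 158.9982
  Satisfied, Bus: 504×410/1661 = 124.4070
  Satisfied, Rail: 504×407/1661 = 123.4967
  Satisfied, Bike: 504×320/1661 = 97.0981
  Neutral, Car: 616×524/1661 = 194.3311
  Neutral, Bus: 616×410/1661 = 152.0530
  Neutral, Rail: 616×407/1661 = 150.9404
  Neutral, Bike: 616×320/1661 = 118.6755
  Dissatisfied, Car: 541×524/1661 = 170.6707
  Dissatisfied, Bus: 541×410/1661 = 133.5400
  Dissatisfied, Rail: 541×407/1661 = 132.5629
  Dissatisfied, Bike: 541×320/1661 = 104.2264
Contributions (O − E)²/E:
  (187 − 158.9982)²/158.9982 = 4.9315
  (50 − 124.4070)²/124.4070 = 44.5023
  (160 − 123.4967)²/123.4967 = 10.7897
  (107 − 97.0981)²/97.0981 = 1.0098
  (218 − 194.3311)²/194.3311 = 2.8828
  (201 − 152.0530)²/152.0530 = 15.7564
  (157 − 150.9404)²/150.9404 = 0.2433
  (40 − 118.6755)²/118.6755 = 52.1576
  (119 − 170.6707)²/170.6707 = 15.6433
  (159 − 133.5400)²/133.5400 = 4.8541
  (90 − 132.5629)²/132.5629 = 13.6660
  (173 − 104.2264)²/104.2264 = 45.3801
χ² = 4.9315 + 44.5023 + 10.7897 + 1.0098 + 2.8828 + 15.7564 + 0.2433 + 52.1576 + 15.6433 + 4.8541 + 13.6660 + 45.3801 = 211.817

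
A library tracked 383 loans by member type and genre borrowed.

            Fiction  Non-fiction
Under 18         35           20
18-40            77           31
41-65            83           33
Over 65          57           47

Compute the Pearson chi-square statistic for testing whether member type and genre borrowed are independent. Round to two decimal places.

8.85

Row totals: 55, 108, 116, 104. Column totals: 252, 131. Grand total N = 383.
Expected counts (row total × column total / N):
  Under 18, Fiction: 55×252/383 = 36.188
  Under 18, Non-fiction: 55×131/383 = 18.812
  18-40, Fiction: 108×252/383 = 71.060
  18-40, Non-fiction: 108×131/383 = 36.940
  41-65, Fiction: 116×252/383 = 76.324
  41-65, Non-fiction: 116×131/383 = 39.676
  Over 65, Fiction: 104×252/383 = 68.428
  Over 65, Non-fiction: 104×131/383 = 35.572
Contributions (O − E)²/E:
  (35 − 36.188)²/36.188 = 0.0390
  (20 − 18.812)²/18.812 = 0.0750
  (77 − 71.060)²/71.060 = 0.4965
  (31 − 36.940)²/36.940 = 0.9552
  (83 − 76.324)²/76.324 = 0.5839
  (33 − 39.676)²/39.676 = 1.1233
  (57 − 68.428)²/68.428 = 1.9086
  (47 − 35.572)²/35.572 = 3.6714
χ² = 0.0390 + 0.0750 + 0.4965 + 0.9552 + 0.5839 + 1.1233 + 1.9086 + 3.6714 = 8.85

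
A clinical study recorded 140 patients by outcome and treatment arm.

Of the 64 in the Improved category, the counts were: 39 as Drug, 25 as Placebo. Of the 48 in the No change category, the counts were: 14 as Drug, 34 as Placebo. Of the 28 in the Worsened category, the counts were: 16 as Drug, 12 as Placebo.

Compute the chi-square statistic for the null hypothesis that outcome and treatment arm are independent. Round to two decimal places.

11.94

Row totals: 64, 48, 28. Column totals: 69, 71. Grand total N = 140.
Expected counts (row total × column total / N):
  Improved, Drug: 64×69/140 = 31.543
  Improved, Placebo: 64×71/140 = 32.457
  No change, Drug: 48×69/140 = 23.657
  No change, Placebo: 48×71/140 = 24.343
  Worsened, Drug: 28×69/140 = 13.800
  Worsened, Placebo: 28×71/140 = 14.200
Contributions (O − E)²/E:
  (39 − 31.543)²/31.543 = 1.7629
  (25 − 32.457)²/32.457 = 1.7132
  (14 − 23.657)²/23.657 = 3.9421
  (34 − 24.343)²/24.343 = 3.8310
  (16 − 13.800)²/13.800 = 0.3507
  (12 − 14.200)²/14.200 = 0.3408
χ² = 1.7629 + 1.7132 + 3.9421 + 3.8310 + 0.3507 + 0.3408 = 11.94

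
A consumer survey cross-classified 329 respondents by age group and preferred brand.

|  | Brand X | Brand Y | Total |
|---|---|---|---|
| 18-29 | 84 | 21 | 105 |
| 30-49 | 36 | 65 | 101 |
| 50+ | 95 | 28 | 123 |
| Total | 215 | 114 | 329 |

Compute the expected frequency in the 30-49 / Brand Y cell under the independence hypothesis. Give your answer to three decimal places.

34.997

Row total (30-49) = 101; column total (Brand Y) = 114; grand total N = 329.
Expected count = (row total × column total) / N = 101 × 114 / 329 = 34.997.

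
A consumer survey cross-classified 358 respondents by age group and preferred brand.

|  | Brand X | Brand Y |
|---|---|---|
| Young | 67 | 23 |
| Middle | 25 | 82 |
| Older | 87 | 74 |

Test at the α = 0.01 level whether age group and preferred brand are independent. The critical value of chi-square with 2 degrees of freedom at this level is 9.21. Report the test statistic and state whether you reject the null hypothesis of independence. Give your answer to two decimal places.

Row totals: 90, 107, 161. Column totals: 179, 179. Grand total N = 358.
Expected counts (row total × column total / N):
  Young, Brand X: 90×179/358 = 45.000
  Young, Brand Y: 90×179/358 = 45.000
  Middle, Brand X: 107×179/358 = 53.500
  Middle, Brand Y: 107×179/358 = 53.500
  Older, Brand X: 161×179/358 = 80.500
  Older, Brand Y: 161×179/358 = 80.500
Contributions (O − E)²/E:
  (67 − 45.000)²/45.000 = 10.7556
  (23 − 45.000)²/45.000 = 10.7556
  (25 − 53.500)²/53.500 = 15.1822
  (82 − 53.500)²/53.500 = 15.1822
  (87 − 80.500)²/80.500 = 0.5248
  (74 − 80.500)²/80.500 = 0.5248
χ² = 10.7556 + 10.7556 + 15.1822 + 15.1822 + 0.5248 + 0.5248 = 52.93
df = (3−1)(2−1) = 2. Since 52.93 > 9.21, reject the null hypothesis of independence at α = 0.01.

52.93; reject H₀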